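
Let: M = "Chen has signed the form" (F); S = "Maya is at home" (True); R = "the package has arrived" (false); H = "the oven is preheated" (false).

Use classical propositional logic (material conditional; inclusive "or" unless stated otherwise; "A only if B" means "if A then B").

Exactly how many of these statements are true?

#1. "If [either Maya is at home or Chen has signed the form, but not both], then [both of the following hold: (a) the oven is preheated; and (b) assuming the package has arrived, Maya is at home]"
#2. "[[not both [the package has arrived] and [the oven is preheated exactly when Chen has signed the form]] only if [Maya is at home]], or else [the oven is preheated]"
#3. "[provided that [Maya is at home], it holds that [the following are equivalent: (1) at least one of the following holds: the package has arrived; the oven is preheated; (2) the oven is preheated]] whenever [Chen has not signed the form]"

#1: This is (S ⊕ M) → (H ∧ (R → S)).

S ⊕ M = T ⊕ F = T
R → S = F → T = T
H ∧ (R → S) = F ∧ T = F
(S ⊕ M) → (H ∧ (R → S)) = T → F = F
So #1 is false.

#2: In symbols: ((R ↑ (H ↔ M)) → S) ∨ H

H ↔ M = F ↔ F = T
R ↑ (H ↔ M) = F ↑ T = T
(R ↑ (H ↔ M)) → S = T → T = T
((R ↑ (H ↔ M)) → S) ∨ H = T ∨ F = T
Hence #2 is true.

#3: Parsed as ¬M → (S → ((R ∨ H) ↔ H))

¬M = ¬F = T
R ∨ H = F ∨ F = F
(R ∨ H) ↔ H = F ↔ F = T
S → ((R ∨ H) ↔ H) = T → T = T
¬M → (S → ((R ∨ H) ↔ H)) = T → T = T
Hence #3 is true.

2 of the 3 statements are true (#2, #3).

2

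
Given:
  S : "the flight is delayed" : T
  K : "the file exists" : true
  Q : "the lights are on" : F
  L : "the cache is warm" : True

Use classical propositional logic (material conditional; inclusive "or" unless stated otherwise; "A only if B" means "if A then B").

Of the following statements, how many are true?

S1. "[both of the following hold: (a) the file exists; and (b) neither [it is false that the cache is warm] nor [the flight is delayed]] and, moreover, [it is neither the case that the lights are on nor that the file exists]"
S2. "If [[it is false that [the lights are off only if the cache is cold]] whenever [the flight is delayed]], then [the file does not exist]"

S1: In symbols: (K and (not L nor S)) and (Q nor K)

not L = not True = False
not L nor S = False nor True = False
K and (not L nor S) = True and False = False
Q nor K = False nor True = False
(K and (not L nor S)) and (Q nor K) = False and False = False
Thus S1 is false.

S2: This is (S -> not (not Q -> not L)) -> not K.

not Q = not False = True
not L = not True = False
not Q -> not L = True -> False = False
not (not Q -> not L) = not False = True
S -> not (not Q -> not L) = True -> True = True
not K = not True = False
(S -> not (not Q -> not L)) -> not K = True -> False = False
Thus S2 is false.

0 of the 2 statements are true (none).

0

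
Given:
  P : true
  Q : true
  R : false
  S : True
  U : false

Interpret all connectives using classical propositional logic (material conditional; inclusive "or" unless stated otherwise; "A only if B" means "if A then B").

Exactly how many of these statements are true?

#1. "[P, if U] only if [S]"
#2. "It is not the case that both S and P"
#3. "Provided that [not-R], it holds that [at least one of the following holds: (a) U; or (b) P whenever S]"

#1: This is (U -> P) -> S.

U -> P = F -> T = T
(U -> P) -> S = T -> T = T
Thus #1 is true.

#2: This is S nand P.

S nand P = T nand T = F
So #2 is false.

#3: Formalization: ~R -> (U | (S -> P))

~R = ~F = T
S -> P = T -> T = T
U | (S -> P) = F | T = T
~R -> (U | (S -> P)) = T -> T = T
So #3 is true.

Count: 2.

2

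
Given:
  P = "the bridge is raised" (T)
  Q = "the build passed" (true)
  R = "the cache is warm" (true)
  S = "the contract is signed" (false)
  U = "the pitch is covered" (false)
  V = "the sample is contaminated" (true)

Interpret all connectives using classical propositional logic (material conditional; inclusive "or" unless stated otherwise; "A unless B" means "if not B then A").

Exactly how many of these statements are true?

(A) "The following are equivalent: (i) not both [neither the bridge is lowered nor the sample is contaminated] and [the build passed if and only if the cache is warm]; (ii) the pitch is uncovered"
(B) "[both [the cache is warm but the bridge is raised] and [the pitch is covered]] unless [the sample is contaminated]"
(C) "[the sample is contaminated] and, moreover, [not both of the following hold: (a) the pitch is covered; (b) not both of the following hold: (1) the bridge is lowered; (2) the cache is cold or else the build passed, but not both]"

(A): In symbols: ((not P nor V) nand (Q iff R)) iff not U

not P = not True = False
not P nor V = False nor True = False
Q iff R = True iff True = True
(not P nor V) nand (Q iff R) = False nand True = True
not U = not False = True
((not P nor V) nand (Q iff R)) iff not U = True iff True = True
Thus (A) is true.

(B): Parsed as ((R and P) and U) or V

R and P = True and True = True
(R and P) and U = True and False = False
((R and P) and U) or V = False or True = True
So (B) is true.

(C): Parsed as V and (U nand (not P nand (not R xor Q)))

not P = not True = False
not R = not True = False
not R xor Q = False xor True = True
not P nand (not R xor Q) = False nand True = True
U nand (not P nand (not R xor Q)) = False nand True = True
V and (U nand (not P nand (not R xor Q))) = True and True = True
Thus (C) is true.

Count: 3.

3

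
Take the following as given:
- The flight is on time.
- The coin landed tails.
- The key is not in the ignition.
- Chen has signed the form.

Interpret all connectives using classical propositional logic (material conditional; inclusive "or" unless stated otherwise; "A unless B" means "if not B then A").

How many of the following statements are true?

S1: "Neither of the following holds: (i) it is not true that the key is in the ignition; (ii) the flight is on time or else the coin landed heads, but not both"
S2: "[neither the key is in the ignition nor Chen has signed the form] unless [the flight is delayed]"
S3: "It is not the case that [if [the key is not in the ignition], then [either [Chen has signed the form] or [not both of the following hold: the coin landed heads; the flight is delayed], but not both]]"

Let K = "the key is in the ignition" (F), S = "the flight is delayed" (F), M = "the coin landed heads" (F), Q = "Chen has signed the form" (T).

S1: This is ~K nor (~S xor M).

~K = ~F = T
~S = ~F = T
~S xor M = T xor F = T
~K nor (~S xor M) = T nor T = F
Hence S1 is false.

S2: This is (K nor Q) | S.

K nor Q = F nor T = F
(K nor Q) | S = F | F = F
Hence S2 is false.

S3: In symbols: ~(~K -> (Q xor (M nand S)))

~K = ~F = T
M nand S = F nand F = T
Q xor (M nand S) = T xor T = F
~K -> (Q xor (M nand S)) = T -> F = F
~(~K -> (Q xor (M nand S))) = ~F = T
Thus S3 is true.

1 of the 3 statements is true.

1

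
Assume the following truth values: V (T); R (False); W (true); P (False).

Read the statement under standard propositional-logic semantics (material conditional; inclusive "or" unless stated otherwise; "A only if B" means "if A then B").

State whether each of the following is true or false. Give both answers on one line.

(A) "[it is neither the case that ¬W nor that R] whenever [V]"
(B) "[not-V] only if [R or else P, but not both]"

(A) T, (B) T

(A): Formalization: V → (¬W ↓ R)

¬W = ¬T = F
¬W ↓ R = F ↓ F = T
V → (¬W ↓ R) = T → T = T
Thus (A) is true.

(B): Formalization: ¬V → (R ⊕ P)

¬V = ¬T = F
R ⊕ P = F ⊕ F = F
¬V → (R ⊕ P) = F → F = T
Hence (B) is true.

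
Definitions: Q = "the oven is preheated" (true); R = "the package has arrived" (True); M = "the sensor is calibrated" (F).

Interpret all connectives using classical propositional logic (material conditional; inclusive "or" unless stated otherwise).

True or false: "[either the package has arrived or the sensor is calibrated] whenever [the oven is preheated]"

The statement is true.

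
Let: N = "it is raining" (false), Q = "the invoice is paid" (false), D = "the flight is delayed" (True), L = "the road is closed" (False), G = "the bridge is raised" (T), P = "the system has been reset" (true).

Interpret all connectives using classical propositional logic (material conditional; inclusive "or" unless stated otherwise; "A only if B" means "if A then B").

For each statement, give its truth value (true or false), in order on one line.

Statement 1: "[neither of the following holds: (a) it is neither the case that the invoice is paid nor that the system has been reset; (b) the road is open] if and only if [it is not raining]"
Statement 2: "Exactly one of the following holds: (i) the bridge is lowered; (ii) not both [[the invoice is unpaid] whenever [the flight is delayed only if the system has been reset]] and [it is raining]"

Statement 1: This is ((Q nor P) nor not L) iff not N.

Q nor P = False nor True = False
not L = not False = True
(Q nor P) nor not L = False nor True = False
not N = not False = True
((Q nor P) nor not L) iff not N = False iff True = False
Hence Statement 1 is false.

Statement 2: In symbols: not G xor (((D -> P) -> not Q) nand N)

not G = not True = False
D -> P = True -> True = True
not Q = not False = True
(D -> P) -> not Q = True -> True = True
((D -> P) -> not Q) nand N = True nand False = True
not G xor (((D -> P) -> not Q) nand N) = False xor True = True
Thus Statement 2 is true.

Statement 1 false, Statement 2 true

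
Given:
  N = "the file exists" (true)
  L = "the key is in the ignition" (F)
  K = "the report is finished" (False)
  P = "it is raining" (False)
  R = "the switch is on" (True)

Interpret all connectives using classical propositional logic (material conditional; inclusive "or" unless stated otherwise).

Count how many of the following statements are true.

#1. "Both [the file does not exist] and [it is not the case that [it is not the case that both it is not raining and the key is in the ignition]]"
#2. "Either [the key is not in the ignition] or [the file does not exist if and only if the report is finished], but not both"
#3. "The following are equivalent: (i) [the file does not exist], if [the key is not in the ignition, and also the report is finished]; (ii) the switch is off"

0

#1: Formalization: ¬N ∧ ¬(¬P ↑ L)

¬N = ¬T = F
¬P = ¬F = T
¬P ↑ L = T ↑ F = T
¬(¬P ↑ L) = ¬T = F
¬N ∧ ¬(¬P ↑ L) = F ∧ F = F
Hence #1 is false.

#2: In symbols: ¬L ⊕ (¬N ↔ K)

¬L = ¬F = T
¬N = ¬T = F
¬N ↔ K = F ↔ F = T
¬L ⊕ (¬N ↔ K) = T ⊕ T = F
So #2 is false.

#3: This is ((¬L ∧ K) → ¬N) ↔ ¬R.

¬L = ¬F = T
¬L ∧ K = T ∧ F = F
¬N = ¬T = F
(¬L ∧ K) → ¬N = F → F = T
¬R = ¬T = F
((¬L ∧ K) → ¬N) ↔ ¬R = T ↔ F = F
Hence #3 is false.

Count: 0.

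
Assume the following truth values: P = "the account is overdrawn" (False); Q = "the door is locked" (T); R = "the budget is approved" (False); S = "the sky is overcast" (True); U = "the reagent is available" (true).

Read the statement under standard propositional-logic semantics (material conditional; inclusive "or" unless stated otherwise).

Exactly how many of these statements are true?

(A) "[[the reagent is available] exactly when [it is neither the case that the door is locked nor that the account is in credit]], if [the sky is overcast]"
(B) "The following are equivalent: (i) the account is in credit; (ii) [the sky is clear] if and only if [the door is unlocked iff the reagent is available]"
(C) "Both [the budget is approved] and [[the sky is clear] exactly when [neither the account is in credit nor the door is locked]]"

(A): This is S -> (U iff (Q nor not P)).

not P = not False = True
Q nor not P = True nor True = False
U iff (Q nor not P) = True iff False = False
S -> (U iff (Q nor not P)) = True -> False = False
So (A) is false.

(B): This is not P iff (not S iff (not Q iff U)).

not P = not False = True
not S = not True = False
not Q = not True = False
not Q iff U = False iff True = False
not S iff (not Q iff U) = False iff False = True
not P iff (not S iff (not Q iff U)) = True iff True = True
Thus (B) is true.

(C): This is R and (not S iff (not P nor Q)).

not S = not True = False
not P = not False = True
not P nor Q = True nor True = False
not S iff (not P nor Q) = False iff False = True
R and (not S iff (not P nor Q)) = False and True = False
So (C) is false.

True statements: 1 ((B)).

1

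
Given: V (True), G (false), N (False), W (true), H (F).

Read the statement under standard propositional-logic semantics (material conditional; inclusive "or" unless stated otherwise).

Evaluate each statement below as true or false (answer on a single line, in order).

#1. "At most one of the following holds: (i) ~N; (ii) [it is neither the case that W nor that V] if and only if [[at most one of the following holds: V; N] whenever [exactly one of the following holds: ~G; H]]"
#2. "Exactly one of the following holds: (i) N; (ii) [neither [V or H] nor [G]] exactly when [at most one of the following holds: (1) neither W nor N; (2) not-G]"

#1 T; #2 F

#1: Formalization: ~N nand ((W nor V) <-> ((~G xor H) -> (V nand N)))

~N = ~F = T
W nor V = T nor T = F
~G = ~F = T
~G xor H = T xor F = T
V nand N = T nand F = T
(~G xor H) -> (V nand N) = T -> T = T
(W nor V) <-> ((~G xor H) -> (V nand N)) = F <-> T = F
~N nand ((W nor V) <-> ((~G xor H) -> (V nand N))) = T nand F = T
Thus #1 is true.

#2: In symbols: N xor (((V | H) nor G) <-> ((W nor N) nand ~G))

V | H = T | F = T
(V | H) nor G = T nor F = F
W nor N = T nor F = F
~G = ~F = T
(W nor N) nand ~G = F nand T = T
((V | H) nor G) <-> ((W nor N) nand ~G) = F <-> T = F
N xor (((V | H) nor G) <-> ((W nor N) nand ~G)) = F xor F = F
Thus #2 is false.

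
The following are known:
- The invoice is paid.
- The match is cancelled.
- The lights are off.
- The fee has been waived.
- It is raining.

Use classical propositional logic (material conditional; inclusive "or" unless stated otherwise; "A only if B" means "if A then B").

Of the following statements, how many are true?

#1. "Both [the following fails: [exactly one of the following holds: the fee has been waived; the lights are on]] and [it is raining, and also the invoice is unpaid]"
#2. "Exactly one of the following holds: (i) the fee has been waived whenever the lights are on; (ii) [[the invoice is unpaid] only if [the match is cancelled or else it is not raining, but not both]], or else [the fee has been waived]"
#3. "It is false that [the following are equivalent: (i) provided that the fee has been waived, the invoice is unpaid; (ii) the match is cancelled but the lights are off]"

1

Let S = "the fee has been waived" (True), R = "the lights are on" (False), U = "it is raining" (True), P = "the invoice is paid" (True), Q = "the match is cancelled" (True).

#1: In symbols: not (S xor R) and (U and not P)

S xor R = True xor False = True
not (S xor R) = not True = False
not P = not True = False
U and not P = True and False = False
not (S xor R) and (U and not P) = False and False = False
Hence #1 is false.

#2: Parsed as (R -> S) xor ((not P -> (Q xor not U)) or S)

R -> S = False -> True = True
not P = not True = False
not U = not True = False
Q xor not U = True xor False = True
not P -> (Q xor not U) = False -> True = True
(not P -> (Q xor not U)) or S = True or True = True
(R -> S) xor ((not P -> (Q xor not U)) or S) = True xor True = False
Hence #2 is false.

#3: Formalization: not ((S -> not P) iff (Q and not R))

not P = not True = False
S -> not P = True -> False = False
not R = not False = True
Q and not R = True and True = True
(S -> not P) iff (Q and not R) = False iff True = False
not ((S -> not P) iff (Q and not R)) = not False = True
So #3 is true.

Count: 1.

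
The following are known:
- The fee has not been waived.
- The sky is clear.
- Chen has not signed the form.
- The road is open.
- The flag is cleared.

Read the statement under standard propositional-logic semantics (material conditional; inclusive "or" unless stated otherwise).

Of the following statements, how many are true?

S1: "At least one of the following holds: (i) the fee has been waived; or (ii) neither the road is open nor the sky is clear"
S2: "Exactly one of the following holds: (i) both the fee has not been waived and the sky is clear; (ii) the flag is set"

Let P = "the fee has been waived" (False), S = "the road is closed" (False), Q = "the sky is overcast" (False), U = "the flag is set" (False).

S1: Parsed as P or (not S nor not Q)

not S = not False = True
not Q = not False = True
not S nor not Q = True nor True = False
P or (not S nor not Q) = False or False = False
So S1 is false.

S2: Parsed as (not P and not Q) xor U

not P = not False = True
not Q = not False = True
not P and not Q = True and True = True
(not P and not Q) xor U = True xor False = True
So S2 is true.

1 of the 2 statements is true (S2).

1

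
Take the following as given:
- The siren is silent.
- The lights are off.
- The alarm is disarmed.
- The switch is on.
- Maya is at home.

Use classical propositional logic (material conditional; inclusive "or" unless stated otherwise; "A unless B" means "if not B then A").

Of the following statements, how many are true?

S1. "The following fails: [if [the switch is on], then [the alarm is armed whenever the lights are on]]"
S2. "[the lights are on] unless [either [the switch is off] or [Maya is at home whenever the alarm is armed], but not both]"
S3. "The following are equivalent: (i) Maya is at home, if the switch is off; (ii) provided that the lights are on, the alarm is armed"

2

Let K = "the switch is on" (T), V = "the lights are on" (F), W = "the alarm is armed" (F), Q = "Maya is at home" (T).

S1: This is ¬(K → (V → W)).

V → W = F → F = T
K → (V → W) = T → T = T
¬(K → (V → W)) = ¬T = F
Hence S1 is false.

S2: Parsed as V ∨ (¬K ⊕ (W → Q))

¬K = ¬T = F
W → Q = F → T = T
¬K ⊕ (W → Q) = F ⊕ T = T
V ∨ (¬K ⊕ (W → Q)) = F ∨ T = T
Hence S2 is true.

S3: This is (¬K → Q) ↔ (V → W).

¬K = ¬T = F
¬K → Q = F → T = T
V → W = F → F = T
(¬K → Q) ↔ (V → W) = T ↔ T = T
Hence S3 is true.

2 of the 3 statements are true.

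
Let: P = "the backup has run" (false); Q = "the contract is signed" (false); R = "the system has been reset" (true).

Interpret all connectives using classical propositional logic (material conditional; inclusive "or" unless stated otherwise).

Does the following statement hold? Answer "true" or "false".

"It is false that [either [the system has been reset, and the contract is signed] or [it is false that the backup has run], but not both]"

In symbols: not ((R and Q) xor not P)

R and Q = True and False = False
not P = not False = True
(R and Q) xor not P = False xor True = True
not ((R and Q) xor not P) = not True = False

The statement is false.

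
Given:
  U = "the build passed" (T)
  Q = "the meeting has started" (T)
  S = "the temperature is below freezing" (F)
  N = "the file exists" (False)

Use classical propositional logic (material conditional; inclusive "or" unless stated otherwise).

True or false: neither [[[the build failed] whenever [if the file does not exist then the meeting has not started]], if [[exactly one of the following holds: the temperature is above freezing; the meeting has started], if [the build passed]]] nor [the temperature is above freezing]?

false

This is ((U → (¬S ⊕ Q)) → ((¬N → ¬Q) → ¬U)) ↓ ¬S.

¬S = ¬F = T
¬S ⊕ Q = T ⊕ T = F
U → (¬S ⊕ Q) = T → F = F
¬N = ¬F = T
¬Q = ¬T = F
¬N → ¬Q = T → F = F
¬U = ¬T = F
(¬N → ¬Q) → ¬U = F → F = T
(U → (¬S ⊕ Q)) → ((¬N → ¬Q) → ¬U) = F → T = T
¬S = ¬F = T
((U → (¬S ⊕ Q)) → ((¬N → ¬Q) → ¬U)) ↓ ¬S = T ↓ T = F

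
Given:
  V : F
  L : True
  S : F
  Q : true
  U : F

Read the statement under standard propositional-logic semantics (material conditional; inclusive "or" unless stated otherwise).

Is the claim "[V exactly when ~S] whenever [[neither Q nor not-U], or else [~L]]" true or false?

True.

This is ((Q ↓ ¬U) ∨ ¬L) → (V ↔ ¬S).

¬U = ¬F = T
Q ↓ ¬U = T ↓ T = F
¬L = ¬T = F
(Q ↓ ¬U) ∨ ¬L = F ∨ F = F
¬S = ¬F = T
V ↔ ¬S = F ↔ T = F
((Q ↓ ¬U) ∨ ¬L) → (V ↔ ¬S) = F → F = T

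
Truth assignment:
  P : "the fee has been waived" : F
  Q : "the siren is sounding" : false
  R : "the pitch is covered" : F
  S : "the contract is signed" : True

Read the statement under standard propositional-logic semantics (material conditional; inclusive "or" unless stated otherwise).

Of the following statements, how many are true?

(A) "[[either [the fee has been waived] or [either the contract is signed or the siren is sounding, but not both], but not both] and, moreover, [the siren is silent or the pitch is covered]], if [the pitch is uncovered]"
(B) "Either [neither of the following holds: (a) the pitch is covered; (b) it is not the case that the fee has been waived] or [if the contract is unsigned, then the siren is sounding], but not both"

(A): Parsed as ~R -> ((P xor (S xor Q)) & (~Q | R))

~R = ~F = T
S xor Q = T xor F = T
P xor (S xor Q) = F xor T = T
~Q = ~F = T
~Q | R = T | F = T
(P xor (S xor Q)) & (~Q | R) = T & T = T
~R -> ((P xor (S xor Q)) & (~Q | R)) = T -> T = T
So (A) is true.

(B): This is (R nor ~P) xor (~S -> Q).

~P = ~F = T
R nor ~P = F nor T = F
~S = ~T = F
~S -> Q = F -> F = T
(R nor ~P) xor (~S -> Q) = F xor T = T
Thus (B) is true.

Count: 2.

2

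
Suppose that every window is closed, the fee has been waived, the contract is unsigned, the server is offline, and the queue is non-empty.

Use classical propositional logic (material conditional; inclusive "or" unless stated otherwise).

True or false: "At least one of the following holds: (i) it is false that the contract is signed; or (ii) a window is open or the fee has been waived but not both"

The statement is true.

Let R = "the contract is signed" (F), P = "a window is open" (F), Q = "the fee has been waived" (T).
This is ¬R ∨ (P ⊕ Q).

¬R = ¬F = T
P ⊕ Q = F ⊕ T = T
¬R ∨ (P ⊕ Q) = T ∨ T = T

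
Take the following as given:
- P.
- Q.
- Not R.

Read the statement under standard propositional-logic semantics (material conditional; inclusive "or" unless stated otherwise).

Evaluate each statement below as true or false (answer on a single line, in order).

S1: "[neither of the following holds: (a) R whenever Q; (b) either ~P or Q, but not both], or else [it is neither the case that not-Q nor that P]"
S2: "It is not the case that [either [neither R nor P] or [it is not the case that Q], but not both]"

S1 False, S2 True

S1: Formalization: ((Q -> R) nor (not P xor Q)) or (not Q nor P)

Q -> R = True -> False = False
not P = not True = False
not P xor Q = False xor True = True
(Q -> R) nor (not P xor Q) = False nor True = False
not Q = not True = False
not Q nor P = False nor True = False
((Q -> R) nor (not P xor Q)) or (not Q nor P) = False or False = False
So S1 is false.

S2: In symbols: not ((R nor P) xor not Q)

R nor P = False nor True = False
not Q = not True = False
(R nor P) xor not Q = False xor False = False
not ((R nor P) xor not Q) = not False = True
So S2 is true.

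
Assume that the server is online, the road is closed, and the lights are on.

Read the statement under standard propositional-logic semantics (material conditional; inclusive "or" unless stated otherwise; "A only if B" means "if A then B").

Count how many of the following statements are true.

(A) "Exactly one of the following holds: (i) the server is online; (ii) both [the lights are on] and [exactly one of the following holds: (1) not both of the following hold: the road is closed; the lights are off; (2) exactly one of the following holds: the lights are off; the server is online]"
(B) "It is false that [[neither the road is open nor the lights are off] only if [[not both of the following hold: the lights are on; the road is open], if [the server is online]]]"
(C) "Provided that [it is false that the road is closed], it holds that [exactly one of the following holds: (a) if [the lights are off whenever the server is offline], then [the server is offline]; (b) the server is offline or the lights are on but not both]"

Let W = "the server is online" (True), Q = "the lights are on" (True), U = "the road is closed" (True).

(A): Parsed as W xor (Q and ((U nand not Q) xor (not Q xor W)))

not Q = not True = False
U nand not Q = True nand False = True
not Q = not True = False
not Q xor W = False xor True = True
(U nand not Q) xor (not Q xor W) = True xor True = False
Q and ((U nand not Q) xor (not Q xor W)) = True and False = False
W xor (Q and ((U nand not Q) xor (not Q xor W))) = True xor False = True
Thus (A) is true.

(B): In symbols: not ((not U nor not Q) -> (W -> (Q nand not U)))

not U = not True = False
not Q = not True = False
not U nor not Q = False nor False = True
not U = not True = False
Q nand not U = True nand False = True
W -> (Q nand not U) = True -> True = True
(not U nor not Q) -> (W -> (Q nand not U)) = True -> True = True
not ((not U nor not Q) -> (W -> (Q nand not U))) = not True = False
Hence (B) is false.

(C): In symbols: not U -> (((not W -> not Q) -> not W) xor (not W xor Q))

not U = not True = False
not W = not True = False
not Q = not True = False
not W -> not Q = False -> False = True
not W = not True = False
(not W -> not Q) -> not W = True -> False = False
not W = not True = False
not W xor Q = False xor True = True
((not W -> not Q) -> not W) xor (not W xor Q) = False xor True = True
not U -> (((not W -> not Q) -> not W) xor (not W xor Q)) = False -> True = True
So (C) is true.

Count: 2.

2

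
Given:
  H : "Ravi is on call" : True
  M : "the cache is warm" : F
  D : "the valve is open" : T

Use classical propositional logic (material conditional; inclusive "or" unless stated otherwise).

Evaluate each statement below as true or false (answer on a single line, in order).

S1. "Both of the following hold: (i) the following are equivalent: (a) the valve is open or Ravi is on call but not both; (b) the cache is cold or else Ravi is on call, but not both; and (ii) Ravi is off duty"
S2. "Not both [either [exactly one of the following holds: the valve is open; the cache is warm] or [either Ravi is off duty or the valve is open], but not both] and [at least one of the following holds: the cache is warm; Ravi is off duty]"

S1: This is ((D ⊕ H) ↔ (¬M ⊕ H)) ∧ ¬H.

D ⊕ H = T ⊕ T = F
¬M = ¬F = T
¬M ⊕ H = T ⊕ T = F
(D ⊕ H) ↔ (¬M ⊕ H) = F ↔ F = T
¬H = ¬T = F
((D ⊕ H) ↔ (¬M ⊕ H)) ∧ ¬H = T ∧ F = F
So S1 is false.

S2: In symbols: ((D ⊕ M) ⊕ (¬H ∨ D)) ↑ (M ∨ ¬H)

D ⊕ M = T ⊕ F = T
¬H = ¬T = F
¬H ∨ D = F ∨ T = T
(D ⊕ M) ⊕ (¬H ∨ D) = T ⊕ T = F
¬H = ¬T = F
M ∨ ¬H = F ∨ F = F
((D ⊕ M) ⊕ (¬H ∨ D)) ↑ (M ∨ ¬H) = F ↑ F = T
So S2 is true.

S1 false; S2 true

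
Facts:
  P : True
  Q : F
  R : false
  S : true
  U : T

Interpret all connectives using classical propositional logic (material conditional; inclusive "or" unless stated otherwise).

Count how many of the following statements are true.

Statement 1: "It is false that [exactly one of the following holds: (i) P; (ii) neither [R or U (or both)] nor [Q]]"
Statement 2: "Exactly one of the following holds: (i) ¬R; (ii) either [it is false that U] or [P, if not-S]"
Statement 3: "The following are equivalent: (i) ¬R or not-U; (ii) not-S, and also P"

Statement 1: Parsed as ~(P xor ((R | U) nor Q))

R | U = F | T = T
(R | U) nor Q = T nor F = F
P xor ((R | U) nor Q) = T xor F = T
~(P xor ((R | U) nor Q)) = ~T = F
Hence Statement 1 is false.

Statement 2: Formalization: ~R xor (~U | (~S -> P))

~R = ~F = T
~U = ~T = F
~S = ~T = F
~S -> P = F -> T = T
~U | (~S -> P) = F | T = T
~R xor (~U | (~S -> P)) = T xor T = F
Hence Statement 2 is false.

Statement 3: Parsed as (~R | ~U) <-> (~S & P)

~R = ~F = T
~U = ~T = F
~R | ~U = T | F = T
~S = ~T = F
~S & P = F & T = F
(~R | ~U) <-> (~S & P) = T <-> F = F
So Statement 3 is false.

True statements: 0 (none).

0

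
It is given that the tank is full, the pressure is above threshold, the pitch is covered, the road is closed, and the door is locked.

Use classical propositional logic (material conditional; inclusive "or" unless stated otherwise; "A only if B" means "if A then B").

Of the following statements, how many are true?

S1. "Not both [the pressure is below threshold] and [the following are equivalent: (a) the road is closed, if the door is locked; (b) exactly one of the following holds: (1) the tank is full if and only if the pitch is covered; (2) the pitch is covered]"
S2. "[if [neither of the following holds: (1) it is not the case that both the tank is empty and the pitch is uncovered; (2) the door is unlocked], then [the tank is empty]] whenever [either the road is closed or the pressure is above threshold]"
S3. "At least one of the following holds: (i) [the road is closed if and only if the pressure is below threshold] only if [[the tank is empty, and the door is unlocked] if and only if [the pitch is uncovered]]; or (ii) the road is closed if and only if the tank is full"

Let W = "the pressure is above threshold" (True), G = "the door is locked" (True), R = "the road is closed" (True), M = "the tank is full" (True), H = "the pitch is covered" (True).

S1: Formalization: not W nand ((G -> R) iff ((M iff H) xor H))

not W = not True = False
G -> R = True -> True = True
M iff H = True iff True = True
(M iff H) xor H = True xor True = False
(G -> R) iff ((M iff H) xor H) = True iff False = False
not W nand ((G -> R) iff ((M iff H) xor H)) = False nand False = True
Hence S1 is true.

S2: In symbols: (R or W) -> (((not M nand not H) nor not G) -> not M)

R or W = True or True = True
not M = not True = False
not H = not True = False
not M nand not H = False nand False = True
not G = not True = False
(not M nand not H) nor not G = True nor False = False
not M = not True = False
((not M nand not H) nor not G) -> not M = False -> False = True
(R or W) -> (((not M nand not H) nor not G) -> not M) = True -> True = True
So S2 is true.

S3: In symbols: ((R iff not W) -> ((not M and not G) iff not H)) or (R iff M)

not W = not True = False
R iff not W = True iff False = False
not M = not True = False
not G = not True = False
not M and not G = False and False = False
not H = not True = False
(not M and not G) iff not H = False iff False = True
(R iff not W) -> ((not M and not G) iff not H) = False -> True = True
R iff M = True iff True = True
((R iff not W) -> ((not M and not G) iff not H)) or (R iff M) = True or True = True
Thus S3 is true.

Count: 3.

3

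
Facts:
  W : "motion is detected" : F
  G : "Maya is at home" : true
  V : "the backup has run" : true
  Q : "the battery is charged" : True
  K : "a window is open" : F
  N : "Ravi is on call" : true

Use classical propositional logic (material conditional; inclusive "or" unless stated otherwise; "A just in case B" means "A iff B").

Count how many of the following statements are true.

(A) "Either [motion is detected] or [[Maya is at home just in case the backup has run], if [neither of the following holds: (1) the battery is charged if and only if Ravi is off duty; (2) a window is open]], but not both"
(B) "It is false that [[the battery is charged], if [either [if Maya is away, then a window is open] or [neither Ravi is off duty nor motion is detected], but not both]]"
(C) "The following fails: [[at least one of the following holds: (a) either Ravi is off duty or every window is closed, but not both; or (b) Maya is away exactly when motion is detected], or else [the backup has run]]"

1

(A): Formalization: W xor (((Q <-> ~N) nor K) -> (G <-> V))

~N = ~T = F
Q <-> ~N = T <-> F = F
(Q <-> ~N) nor K = F nor F = T
G <-> V = T <-> T = T
((Q <-> ~N) nor K) -> (G <-> V) = T -> T = T
W xor (((Q <-> ~N) nor K) -> (G <-> V)) = F xor T = T
So (A) is true.

(B): This is ~(((~G -> K) xor (~N nor W)) -> Q).

~G = ~T = F
~G -> K = F -> F = T
~N = ~T = F
~N nor W = F nor F = T
(~G -> K) xor (~N nor W) = T xor T = F
((~G -> K) xor (~N nor W)) -> Q = F -> T = T
~(((~G -> K) xor (~N nor W)) -> Q) = ~T = F
So (B) is false.

(C): In symbols: ~(((~N xor ~K) | (~G <-> W)) | V)

~N = ~T = F
~K = ~F = T
~N xor ~K = F xor T = T
~G = ~T = F
~G <-> W = F <-> F = T
(~N xor ~K) | (~G <-> W) = T | T = T
((~N xor ~K) | (~G <-> W)) | V = T | T = T
~(((~N xor ~K) | (~G <-> W)) | V) = ~T = F
So (C) is false.

True statements: 1.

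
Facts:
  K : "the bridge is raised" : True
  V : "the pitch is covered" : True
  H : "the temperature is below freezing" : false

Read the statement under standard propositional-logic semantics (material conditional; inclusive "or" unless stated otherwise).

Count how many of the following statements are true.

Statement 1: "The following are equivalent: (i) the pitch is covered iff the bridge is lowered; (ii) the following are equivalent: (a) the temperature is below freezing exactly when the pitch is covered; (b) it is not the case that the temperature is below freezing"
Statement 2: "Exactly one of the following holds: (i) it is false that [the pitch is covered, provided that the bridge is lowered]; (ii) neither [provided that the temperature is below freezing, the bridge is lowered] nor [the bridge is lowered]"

Statement 1: This is (V ↔ ¬K) ↔ ((H ↔ V) ↔ ¬H).

¬K = ¬T = F
V ↔ ¬K = T ↔ F = F
H ↔ V = F ↔ T = F
¬H = ¬F = T
(H ↔ V) ↔ ¬H = F ↔ T = F
(V ↔ ¬K) ↔ ((H ↔ V) ↔ ¬H) = F ↔ F = T
Hence Statement 1 is true.

Statement 2: This is ¬(¬K → V) ⊕ ((H → ¬K) ↓ ¬K).

¬K = ¬T = F
¬K → V = F → T = T
¬(¬K → V) = ¬T = F
¬K = ¬T = F
H → ¬K = F → F = T
¬K = ¬T = F
(H → ¬K) ↓ ¬K = T ↓ F = F
¬(¬K → V) ⊕ ((H → ¬K) ↓ ¬K) = F ⊕ F = F
Hence Statement 2 is false.

Count: 1.

1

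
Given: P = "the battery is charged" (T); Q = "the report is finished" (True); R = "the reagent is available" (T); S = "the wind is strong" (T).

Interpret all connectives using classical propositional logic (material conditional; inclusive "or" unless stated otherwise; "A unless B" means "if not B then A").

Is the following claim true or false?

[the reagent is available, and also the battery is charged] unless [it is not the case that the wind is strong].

This is (R & P) | ~S.

R & P = T & T = T
~S = ~T = F
(R & P) | ~S = T | F = T

True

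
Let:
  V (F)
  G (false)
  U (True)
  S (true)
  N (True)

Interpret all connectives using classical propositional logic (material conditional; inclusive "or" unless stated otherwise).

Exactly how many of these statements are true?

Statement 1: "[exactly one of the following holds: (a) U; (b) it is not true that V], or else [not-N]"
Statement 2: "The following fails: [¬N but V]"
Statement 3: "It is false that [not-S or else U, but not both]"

Statement 1: Parsed as (U ⊕ ¬V) ∨ ¬N

¬V = ¬F = T
U ⊕ ¬V = T ⊕ T = F
¬N = ¬T = F
(U ⊕ ¬V) ∨ ¬N = F ∨ F = F
So Statement 1 is false.

Statement 2: This is ¬(¬N ∧ V).

¬N = ¬T = F
¬N ∧ V = F ∧ F = F
¬(¬N ∧ V) = ¬F = T
Hence Statement 2 is true.

Statement 3: This is ¬(¬S ⊕ U).

¬S = ¬T = F
¬S ⊕ U = F ⊕ T = T
¬(¬S ⊕ U) = ¬T = F
Hence Statement 3 is false.

1 of the 3 statements is true (Statement 2).

1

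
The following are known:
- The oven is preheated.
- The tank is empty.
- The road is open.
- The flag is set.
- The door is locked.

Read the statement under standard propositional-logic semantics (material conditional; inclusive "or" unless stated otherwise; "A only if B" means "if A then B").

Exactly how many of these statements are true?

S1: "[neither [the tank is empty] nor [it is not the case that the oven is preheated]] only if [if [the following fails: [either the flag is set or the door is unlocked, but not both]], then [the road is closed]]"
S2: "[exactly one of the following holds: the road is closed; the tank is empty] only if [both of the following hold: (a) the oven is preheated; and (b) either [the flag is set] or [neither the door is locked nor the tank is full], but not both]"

2

Let Q = "the tank is full" (F), P = "the oven is preheated" (T), S = "the flag is set" (T), U = "the door is locked" (T), R = "the road is closed" (F).

S1: Parsed as (¬Q ↓ ¬P) → (¬(S ⊕ ¬U) → R)

¬Q = ¬F = T
¬P = ¬T = F
¬Q ↓ ¬P = T ↓ F = F
¬U = ¬T = F
S ⊕ ¬U = T ⊕ F = T
¬(S ⊕ ¬U) = ¬T = F
¬(S ⊕ ¬U) → R = F → F = T
(¬Q ↓ ¬P) → (¬(S ⊕ ¬U) → R) = F → T = T
Hence S1 is true.

S2: In symbols: (R ⊕ ¬Q) → (P ∧ (S ⊕ (U ↓ Q)))

¬Q = ¬F = T
R ⊕ ¬Q = F ⊕ T = T
U ↓ Q = T ↓ F = F
S ⊕ (U ↓ Q) = T ⊕ F = T
P ∧ (S ⊕ (U ↓ Q)) = T ∧ T = T
(R ⊕ ¬Q) → (P ∧ (S ⊕ (U ↓ Q))) = T → T = T
So S2 is true.

2 of the 2 statements are true (S1, S2).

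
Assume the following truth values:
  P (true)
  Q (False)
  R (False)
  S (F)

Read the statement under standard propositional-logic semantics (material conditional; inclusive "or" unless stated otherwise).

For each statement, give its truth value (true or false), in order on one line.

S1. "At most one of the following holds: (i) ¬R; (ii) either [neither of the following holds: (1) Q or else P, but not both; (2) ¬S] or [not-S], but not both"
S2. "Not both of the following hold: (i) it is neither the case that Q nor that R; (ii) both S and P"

S1 False, S2 True

S1: Parsed as not R nand (((Q xor P) nor not S) xor not S)

not R = not False = True
Q xor P = False xor True = True
not S = not False = True
(Q xor P) nor not S = True nor True = False
not S = not False = True
((Q xor P) nor not S) xor not S = False xor True = True
not R nand (((Q xor P) nor not S) xor not S) = True nand True = False
So S1 is false.

S2: Parsed as (Q nor R) nand (S and P)

Q nor R = False nor False = True
S and P = False and True = False
(Q nor R) nand (S and P) = True nand False = True
So S2 is true.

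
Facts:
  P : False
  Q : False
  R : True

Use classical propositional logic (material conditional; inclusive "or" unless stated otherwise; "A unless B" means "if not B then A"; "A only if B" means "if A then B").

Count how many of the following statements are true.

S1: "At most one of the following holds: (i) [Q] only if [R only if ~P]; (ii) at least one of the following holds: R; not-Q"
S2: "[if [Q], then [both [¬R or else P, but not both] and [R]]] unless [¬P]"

1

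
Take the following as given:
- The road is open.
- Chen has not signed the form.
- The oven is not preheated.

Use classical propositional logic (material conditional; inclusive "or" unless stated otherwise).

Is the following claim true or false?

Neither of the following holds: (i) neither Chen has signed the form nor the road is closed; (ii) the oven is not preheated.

False

Let Q = "Chen has signed the form" (F), P = "the road is closed" (F), R = "the oven is preheated" (F).
In symbols: (Q ↓ P) ↓ ¬R

Q ↓ P = F ↓ F = T
¬R = ¬F = T
(Q ↓ P) ↓ ¬R = T ↓ T = F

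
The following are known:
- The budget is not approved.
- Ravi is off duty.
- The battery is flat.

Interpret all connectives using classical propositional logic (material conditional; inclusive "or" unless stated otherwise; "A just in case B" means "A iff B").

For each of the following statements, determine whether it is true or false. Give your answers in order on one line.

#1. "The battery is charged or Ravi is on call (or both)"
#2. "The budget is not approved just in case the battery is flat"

#1 False; #2 True

Let D = "the battery is charged" (F), H = "Ravi is on call" (F), V = "the budget is approved" (F).

#1: In symbols: D ∨ H

D ∨ H = F ∨ F = F
Hence #1 is false.

#2: Formalization: ¬V ↔ ¬D

¬V = ¬F = T
¬D = ¬F = T
¬V ↔ ¬D = T ↔ T = T
Thus #2 is true.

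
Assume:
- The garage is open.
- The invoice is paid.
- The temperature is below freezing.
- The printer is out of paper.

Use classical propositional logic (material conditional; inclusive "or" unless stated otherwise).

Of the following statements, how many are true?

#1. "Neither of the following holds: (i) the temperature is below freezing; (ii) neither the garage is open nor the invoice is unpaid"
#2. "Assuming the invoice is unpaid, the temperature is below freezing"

1

Let D = "the temperature is below freezing" (T), U = "the garage is closed" (F), R = "the invoice is paid" (T).

#1: Formalization: D nor (~U nor ~R)

~U = ~F = T
~R = ~T = F
~U nor ~R = T nor F = F
D nor (~U nor ~R) = T nor F = F
Thus #1 is false.

#2: This is ~R -> D.

~R = ~T = F
~R -> D = F -> T = T
Thus #2 is true.

1 of the 2 statements is true (#2).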